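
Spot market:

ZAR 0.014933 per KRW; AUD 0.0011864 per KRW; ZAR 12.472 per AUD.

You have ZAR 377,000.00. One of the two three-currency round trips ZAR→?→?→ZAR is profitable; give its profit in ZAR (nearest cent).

Profit: ZAR 3,470.66

Profitable loop is ZAR → AUD → KRW → ZAR:
ZAR 377,000.00 ÷ 12.472 = AUD 30,227.71
AUD 30,227.71 ÷ 0.0011864 = KRW 25,478,515
KRW 25,478,515 × 0.014933 = ZAR 380,470.66
Profit = ZAR 380,470.66 − ZAR 377,000.00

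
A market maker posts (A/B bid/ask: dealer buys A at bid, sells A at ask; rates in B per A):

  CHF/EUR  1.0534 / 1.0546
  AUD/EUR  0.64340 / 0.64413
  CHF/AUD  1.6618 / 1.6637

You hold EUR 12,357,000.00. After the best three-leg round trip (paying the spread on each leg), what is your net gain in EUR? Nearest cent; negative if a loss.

Net profit: EUR 171,096.53

Best loop EUR → CHF → AUD → EUR:
EUR 12,357,000.00 ÷ 1.0546 (buy CHF at ask) = CHF 11,717,238.76
CHF 11,717,238.76 × 1.6618 (sell CHF at bid) = AUD 19,471,707.38
AUD 19,471,707.38 × 0.64340 (sell AUD at bid) = EUR 12,528,096.53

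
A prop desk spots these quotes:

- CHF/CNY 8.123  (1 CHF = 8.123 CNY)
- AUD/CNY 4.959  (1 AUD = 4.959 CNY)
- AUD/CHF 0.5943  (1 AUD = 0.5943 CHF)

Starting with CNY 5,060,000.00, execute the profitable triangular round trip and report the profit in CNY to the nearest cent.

Profit: CNY 137,834.43

Profitable loop is CNY → CHF → AUD → CNY:
CNY 5,060,000.00 ÷ 8.123 = CHF 622,922.57
CHF 622,922.57 ÷ 0.5943 = AUD 1,048,161.81
AUD 1,048,161.81 × 4.959 = CNY 5,197,834.43
Profit = CNY 5,197,834.43 − CNY 5,060,000.00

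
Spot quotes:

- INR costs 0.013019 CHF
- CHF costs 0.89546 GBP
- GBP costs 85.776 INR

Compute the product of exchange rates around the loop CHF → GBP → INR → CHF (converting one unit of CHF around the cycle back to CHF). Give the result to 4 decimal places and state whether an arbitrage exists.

1.0000 (no arbitrage)

Around CHF → GBP → INR → CHF: 1 × 0.89546 × 85.776 × 0.013019 = 0.999976
Product ≈ 1 (deviation 0.002%, within rounding noise).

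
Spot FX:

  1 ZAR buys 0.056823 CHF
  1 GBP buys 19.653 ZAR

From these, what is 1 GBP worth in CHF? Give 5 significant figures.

GBP/CHF = 1.1167

1 GBP × 19.653 = 19.653 ZAR
19.653 ZAR × 0.056823 = 1.11674 CHF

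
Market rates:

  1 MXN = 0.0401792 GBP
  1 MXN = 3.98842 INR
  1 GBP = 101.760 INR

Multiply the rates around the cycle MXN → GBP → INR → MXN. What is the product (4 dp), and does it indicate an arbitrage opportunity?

1.0251 (arbitrage exists)

Around MXN → GBP → INR → MXN: 1 × 0.0401792 × 101.760 ÷ 3.98842 = 1.025127
Product > 1; profitable direction is MXN → GBP → INR → MXN.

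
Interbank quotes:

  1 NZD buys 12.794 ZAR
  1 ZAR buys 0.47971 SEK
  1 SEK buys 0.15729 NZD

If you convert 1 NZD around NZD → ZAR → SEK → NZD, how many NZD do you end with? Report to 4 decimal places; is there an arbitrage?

Around NZD → ZAR → SEK → NZD: 1 × 12.794 × 0.47971 × 0.15729 = 0.965353
Product < 1; profitable direction is NZD → SEK → ZAR → NZD.

0.9654 (arbitrage exists)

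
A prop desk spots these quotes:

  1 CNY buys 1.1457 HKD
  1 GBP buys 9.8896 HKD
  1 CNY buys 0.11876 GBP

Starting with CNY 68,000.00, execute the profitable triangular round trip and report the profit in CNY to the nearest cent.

Profitable loop is CNY → GBP → HKD → CNY:
CNY 68,000.00 × 0.11876 = GBP 8,075.68
GBP 8,075.68 × 9.8896 = HKD 79,865.24
HKD 79,865.24 ÷ 1.1457 = CNY 69,708.69
Profit = CNY 69,708.69 − CNY 68,000.00

Profit: CNY 1,708.69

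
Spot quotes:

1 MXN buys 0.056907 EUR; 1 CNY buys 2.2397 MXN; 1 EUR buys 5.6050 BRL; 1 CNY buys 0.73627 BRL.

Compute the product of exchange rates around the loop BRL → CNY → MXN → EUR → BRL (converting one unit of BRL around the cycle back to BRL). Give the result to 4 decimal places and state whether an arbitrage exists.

Around BRL → CNY → MXN → EUR → BRL: 1 ÷ 0.73627 × 2.2397 × 0.056907 × 5.6050 = 0.970273
Product < 1; profitable direction is BRL → EUR → MXN → CNY → BRL.

0.9703 (arbitrage exists)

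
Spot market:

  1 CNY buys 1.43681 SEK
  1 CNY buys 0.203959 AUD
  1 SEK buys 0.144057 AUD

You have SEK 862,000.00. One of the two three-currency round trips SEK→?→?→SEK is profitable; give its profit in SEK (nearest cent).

Profitable loop is SEK → AUD → CNY → SEK:
SEK 862,000.00 × 0.144057 = AUD 124,177.13
AUD 124,177.13 ÷ 0.203959 = CNY 608,833.80
CNY 608,833.80 × 1.43681 = SEK 874,778.50
Profit = SEK 874,778.50 − SEK 862,000.00

Profit: SEK 12,778.50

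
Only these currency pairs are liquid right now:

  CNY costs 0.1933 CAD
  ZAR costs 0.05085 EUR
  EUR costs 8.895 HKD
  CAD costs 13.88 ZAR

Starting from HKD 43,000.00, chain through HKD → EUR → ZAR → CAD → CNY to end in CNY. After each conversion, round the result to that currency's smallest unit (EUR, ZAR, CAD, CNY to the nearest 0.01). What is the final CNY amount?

CNY 35,433.21

HKD 43,000.00 ÷ 8.895 = EUR 4,834.18
EUR 4,834.18 ÷ 0.05085 = ZAR 95,067.45
ZAR 95,067.45 ÷ 13.88 = CAD 6,849.24
CAD 6,849.24 ÷ 0.1933 = CNY 35,433.21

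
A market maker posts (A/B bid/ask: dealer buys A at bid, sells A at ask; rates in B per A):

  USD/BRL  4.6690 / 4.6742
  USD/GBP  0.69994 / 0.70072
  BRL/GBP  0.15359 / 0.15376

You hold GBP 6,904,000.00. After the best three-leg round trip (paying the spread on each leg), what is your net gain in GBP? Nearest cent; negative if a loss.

Best loop GBP → USD → BRL → GBP:
GBP 6,904,000.00 ÷ 0.70072 (buy USD at ask) = USD 9,852,722.91
USD 9,852,722.91 × 4.6690 (sell USD at bid) = BRL 46,002,363.28
BRL 46,002,363.28 × 0.15359 (sell BRL at bid) = GBP 7,065,502.98

Net profit: GBP 161,502.98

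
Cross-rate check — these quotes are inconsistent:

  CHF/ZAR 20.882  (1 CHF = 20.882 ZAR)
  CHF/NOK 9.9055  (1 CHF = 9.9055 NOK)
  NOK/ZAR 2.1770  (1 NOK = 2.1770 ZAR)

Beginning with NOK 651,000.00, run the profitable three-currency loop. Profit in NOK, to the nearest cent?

Profitable loop is NOK → ZAR → CHF → NOK:
NOK 651,000.00 × 2.1770 = ZAR 1,417,227.00
ZAR 1,417,227.00 ÷ 20.882 = CHF 67,868.36
CHF 67,868.36 × 9.9055 = NOK 672,270.00
Profit = NOK 672,270.00 − NOK 651,000.00

Profit: NOK 21,270.00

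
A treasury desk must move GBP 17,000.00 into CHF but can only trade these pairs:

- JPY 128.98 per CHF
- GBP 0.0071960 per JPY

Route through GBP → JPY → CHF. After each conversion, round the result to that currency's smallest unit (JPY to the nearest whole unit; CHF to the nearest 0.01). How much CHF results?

CHF 18,316.20

GBP 17,000.00 ÷ 0.0071960 = JPY 2,362,424
JPY 2,362,424 ÷ 128.98 = CHF 18,316.20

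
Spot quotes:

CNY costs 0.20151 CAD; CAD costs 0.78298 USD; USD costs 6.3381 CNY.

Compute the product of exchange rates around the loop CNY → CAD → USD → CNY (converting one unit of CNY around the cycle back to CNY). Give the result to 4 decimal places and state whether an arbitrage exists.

1.0000 (no arbitrage)

Around CNY → CAD → USD → CNY: 1 × 0.20151 × 0.78298 × 6.3381 = 1.000015
Product ≈ 1 (deviation 0.001%, within rounding noise).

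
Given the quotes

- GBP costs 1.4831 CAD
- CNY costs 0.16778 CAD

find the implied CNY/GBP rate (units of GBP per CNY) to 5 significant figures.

1 CNY × 0.16778 = 0.16778 CAD
0.16778 CAD ÷ 1.4831 = 0.113128 GBP

CNY/GBP = 0.11313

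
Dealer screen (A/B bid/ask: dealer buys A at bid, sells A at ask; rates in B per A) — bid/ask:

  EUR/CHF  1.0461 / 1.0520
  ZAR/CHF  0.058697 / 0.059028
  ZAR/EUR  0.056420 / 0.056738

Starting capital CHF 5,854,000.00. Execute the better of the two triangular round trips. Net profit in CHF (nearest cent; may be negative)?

Net result: CHF -697.98 (no profitable arbitrage after spreads)

Best loop CHF → ZAR → EUR → CHF:
CHF 5,854,000.00 ÷ 0.059028 (buy ZAR at ask) = ZAR 99,173,273.70
ZAR 99,173,273.70 × 0.056420 (sell ZAR at bid) = EUR 5,595,356.10
EUR 5,595,356.10 × 1.0461 (sell EUR at bid) = CHF 5,853,302.02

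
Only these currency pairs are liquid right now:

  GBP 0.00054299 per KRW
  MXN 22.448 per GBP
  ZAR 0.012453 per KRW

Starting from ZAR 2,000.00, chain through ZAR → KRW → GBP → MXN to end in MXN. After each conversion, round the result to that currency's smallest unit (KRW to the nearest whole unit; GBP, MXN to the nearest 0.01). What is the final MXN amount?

MXN 1,957.69

ZAR 2,000.00 ÷ 0.012453 = KRW 160,604
KRW 160,604 × 0.00054299 = GBP 87.21
GBP 87.21 × 22.448 = MXN 1,957.69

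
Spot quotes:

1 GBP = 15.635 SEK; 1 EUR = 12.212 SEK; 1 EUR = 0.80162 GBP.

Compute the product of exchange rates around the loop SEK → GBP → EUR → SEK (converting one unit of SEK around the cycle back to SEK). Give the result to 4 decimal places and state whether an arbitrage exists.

Around SEK → GBP → EUR → SEK: 1 ÷ 15.635 ÷ 0.80162 × 12.212 = 0.974362
Product < 1; profitable direction is SEK → EUR → GBP → SEK.

0.9744 (arbitrage exists)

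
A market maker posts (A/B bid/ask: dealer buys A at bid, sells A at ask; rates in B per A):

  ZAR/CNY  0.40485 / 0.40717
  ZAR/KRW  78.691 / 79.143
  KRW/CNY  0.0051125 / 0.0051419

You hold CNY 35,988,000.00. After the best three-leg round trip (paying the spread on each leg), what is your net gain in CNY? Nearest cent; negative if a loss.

Net result: CNY -185,304.85 (no profitable arbitrage after spreads)

Best loop CNY → KRW → ZAR → CNY:
CNY 35,988,000.00 ÷ 0.0051419 (buy KRW at ask) = KRW 6,998,969,253
KRW 6,998,969,253 ÷ 79.143 (buy ZAR at ask) = ZAR 88,434,469.92
ZAR 88,434,469.92 × 0.40485 (sell ZAR at bid) = CNY 35,802,695.15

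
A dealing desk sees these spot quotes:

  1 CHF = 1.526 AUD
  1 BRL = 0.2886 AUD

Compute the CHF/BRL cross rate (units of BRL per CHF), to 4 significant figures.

CHF/BRL = 5.288

1 CHF × 1.526 = 1.526 AUD
1.526 AUD ÷ 0.2886 = 5.2876 BRL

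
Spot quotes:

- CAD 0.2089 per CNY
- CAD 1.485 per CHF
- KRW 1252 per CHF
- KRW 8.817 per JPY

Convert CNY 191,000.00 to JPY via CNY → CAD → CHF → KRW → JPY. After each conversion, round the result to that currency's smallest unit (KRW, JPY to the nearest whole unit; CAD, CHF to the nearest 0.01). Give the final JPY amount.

CNY 191,000.00 × 0.2089 = CAD 39,899.90
CAD 39,899.90 ÷ 1.485 = CHF 26,868.62
CHF 26,868.62 × 1252 = KRW 33,639,512
KRW 33,639,512 ÷ 8.817 = JPY 3,815,301

JPY 3,815,301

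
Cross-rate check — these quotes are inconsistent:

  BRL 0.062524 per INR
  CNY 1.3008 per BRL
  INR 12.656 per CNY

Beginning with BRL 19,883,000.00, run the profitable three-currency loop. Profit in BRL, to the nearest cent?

Profitable loop is BRL → CNY → INR → BRL:
BRL 19,883,000.00 × 1.3008 = CNY 25,863,806.40
CNY 25,863,806.40 × 12.656 = INR 327,332,333.80
INR 327,332,333.80 × 0.062524 = BRL 20,466,126.84
Profit = BRL 20,466,126.84 − BRL 19,883,000.00

Profit: BRL 583,126.84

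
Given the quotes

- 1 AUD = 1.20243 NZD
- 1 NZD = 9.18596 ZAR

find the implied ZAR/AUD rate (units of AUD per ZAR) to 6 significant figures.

1 ZAR ÷ 9.18596 = 0.108862 NZD
0.108862 NZD ÷ 1.20243 = 0.0905348 AUD

ZAR/AUD = 0.0905348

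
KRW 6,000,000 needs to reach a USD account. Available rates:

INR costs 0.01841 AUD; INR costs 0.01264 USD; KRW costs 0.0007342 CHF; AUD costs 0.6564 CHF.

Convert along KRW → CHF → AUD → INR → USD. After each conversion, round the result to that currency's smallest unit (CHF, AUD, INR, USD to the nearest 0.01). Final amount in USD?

USD 4,607.76

KRW 6,000,000 × 0.0007342 = CHF 4,405.20
CHF 4,405.20 ÷ 0.6564 = AUD 6,711.15
AUD 6,711.15 ÷ 0.01841 = INR 364,538.29
INR 364,538.29 × 0.01264 = USD 4,607.76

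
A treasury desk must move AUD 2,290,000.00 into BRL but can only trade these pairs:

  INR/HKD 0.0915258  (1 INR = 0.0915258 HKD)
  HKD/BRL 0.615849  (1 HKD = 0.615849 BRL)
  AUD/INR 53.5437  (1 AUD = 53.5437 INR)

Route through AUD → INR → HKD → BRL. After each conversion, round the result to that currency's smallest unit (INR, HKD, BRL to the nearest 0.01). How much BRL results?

BRL 6,911,330.08

AUD 2,290,000.00 × 53.5437 = INR 122,615,073.00
INR 122,615,073.00 × 0.0915258 = HKD 11,222,442.65
HKD 11,222,442.65 × 0.615849 = BRL 6,911,330.08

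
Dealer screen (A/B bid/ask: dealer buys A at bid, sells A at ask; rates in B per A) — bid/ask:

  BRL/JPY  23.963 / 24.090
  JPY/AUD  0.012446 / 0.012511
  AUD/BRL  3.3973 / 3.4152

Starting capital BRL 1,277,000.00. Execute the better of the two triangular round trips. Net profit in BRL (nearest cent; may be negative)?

Net profit: BRL 16,885.31

Best loop BRL → JPY → AUD → BRL:
BRL 1,277,000.00 × 23.963 (sell BRL at bid) = JPY 30,600,751
JPY 30,600,751 × 0.012446 (sell JPY at bid) = AUD 380,856.95
AUD 380,856.95 × 3.3973 (sell AUD at bid) = BRL 1,293,885.31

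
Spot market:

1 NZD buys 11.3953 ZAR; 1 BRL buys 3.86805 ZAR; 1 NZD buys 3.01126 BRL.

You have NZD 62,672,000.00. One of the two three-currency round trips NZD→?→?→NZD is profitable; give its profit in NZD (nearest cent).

Profitable loop is NZD → BRL → ZAR → NZD:
NZD 62,672,000.00 × 3.01126 = BRL 188,721,686.72
BRL 188,721,686.72 × 3.86805 = ZAR 729,984,920.32
ZAR 729,984,920.32 ÷ 11.3953 = NZD 64,060,175.71
Profit = NZD 64,060,175.71 − NZD 62,672,000.00

Profit: NZD 1,388,175.71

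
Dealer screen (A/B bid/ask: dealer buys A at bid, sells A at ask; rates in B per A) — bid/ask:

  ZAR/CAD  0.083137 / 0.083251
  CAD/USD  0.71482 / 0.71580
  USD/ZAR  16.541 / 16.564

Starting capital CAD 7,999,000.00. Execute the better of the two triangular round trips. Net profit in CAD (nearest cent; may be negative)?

Net profit: CAD 104,811.34

Best loop CAD → ZAR → USD → CAD:
CAD 7,999,000.00 ÷ 0.083251 (buy ZAR at ask) = ZAR 96,082,929.93
ZAR 96,082,929.93 ÷ 16.564 (buy USD at ask) = USD 5,800,708.16
USD 5,800,708.16 ÷ 0.71580 (buy CAD at ask) = CAD 8,103,811.34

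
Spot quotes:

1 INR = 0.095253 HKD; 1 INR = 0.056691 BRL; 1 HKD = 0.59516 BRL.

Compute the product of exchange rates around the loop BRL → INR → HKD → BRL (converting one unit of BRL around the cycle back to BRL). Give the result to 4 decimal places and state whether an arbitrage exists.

1.0000 (no arbitrage)

Around BRL → INR → HKD → BRL: 1 ÷ 0.056691 × 0.095253 × 0.59516 = 0.999996
Product ≈ 1 (deviation 0.000%, within rounding noise).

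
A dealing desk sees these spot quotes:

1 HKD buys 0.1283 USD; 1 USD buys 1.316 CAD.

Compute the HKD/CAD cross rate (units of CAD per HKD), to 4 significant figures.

HKD/CAD = 0.1688

1 HKD × 0.1283 = 0.1283 USD
0.1283 USD × 1.316 = 0.168843 CAD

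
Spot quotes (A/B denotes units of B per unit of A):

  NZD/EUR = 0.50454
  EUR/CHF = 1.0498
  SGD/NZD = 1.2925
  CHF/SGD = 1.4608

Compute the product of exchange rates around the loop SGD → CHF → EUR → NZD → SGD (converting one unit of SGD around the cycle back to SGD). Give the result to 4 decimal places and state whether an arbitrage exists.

Around SGD → CHF → EUR → NZD → SGD: 1 ÷ 1.4608 ÷ 1.0498 ÷ 0.50454 ÷ 1.2925 = 0.999946
Product ≈ 1 (deviation 0.005%, within rounding noise).

0.9999 (no arbitrage)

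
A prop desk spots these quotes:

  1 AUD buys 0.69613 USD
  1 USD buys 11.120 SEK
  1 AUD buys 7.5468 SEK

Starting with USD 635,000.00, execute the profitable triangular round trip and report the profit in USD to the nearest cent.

Profit: USD 16,337.41

Profitable loop is USD → SEK → AUD → USD:
USD 635,000.00 × 11.120 = SEK 7,061,200.00
SEK 7,061,200.00 ÷ 7.5468 = AUD 935,654.85
AUD 935,654.85 × 0.69613 = USD 651,337.41
Profit = USD 651,337.41 − USD 635,000.00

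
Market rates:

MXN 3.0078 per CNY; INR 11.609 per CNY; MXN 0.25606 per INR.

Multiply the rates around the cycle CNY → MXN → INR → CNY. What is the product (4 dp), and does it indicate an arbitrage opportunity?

1.0118 (arbitrage exists)

Around CNY → MXN → INR → CNY: 1 × 3.0078 ÷ 0.25606 ÷ 11.609 = 1.011841
Product > 1; profitable direction is CNY → MXN → INR → CNY.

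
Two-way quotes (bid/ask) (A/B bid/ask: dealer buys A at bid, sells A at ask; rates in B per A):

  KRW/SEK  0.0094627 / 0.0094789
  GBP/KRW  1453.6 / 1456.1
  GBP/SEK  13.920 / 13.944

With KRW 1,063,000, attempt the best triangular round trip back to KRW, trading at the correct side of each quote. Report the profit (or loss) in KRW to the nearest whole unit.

Best loop KRW → GBP → SEK → KRW:
KRW 1,063,000 ÷ 1456.1 (buy GBP at ask) = GBP 730.03
GBP 730.03 × 13.920 (sell GBP at bid) = SEK 10,162.05
SEK 10,162.05 ÷ 0.0094789 (buy KRW at ask) = KRW 1,072,071

Net profit: KRW 9,071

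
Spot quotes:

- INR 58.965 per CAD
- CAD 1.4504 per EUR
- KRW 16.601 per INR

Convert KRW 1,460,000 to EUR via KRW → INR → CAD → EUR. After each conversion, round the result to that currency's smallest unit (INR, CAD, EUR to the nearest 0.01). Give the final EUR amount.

EUR 1,028.34

KRW 1,460,000 ÷ 16.601 = INR 87,946.51
INR 87,946.51 ÷ 58.965 = CAD 1,491.50
CAD 1,491.50 ÷ 1.4504 = EUR 1,028.34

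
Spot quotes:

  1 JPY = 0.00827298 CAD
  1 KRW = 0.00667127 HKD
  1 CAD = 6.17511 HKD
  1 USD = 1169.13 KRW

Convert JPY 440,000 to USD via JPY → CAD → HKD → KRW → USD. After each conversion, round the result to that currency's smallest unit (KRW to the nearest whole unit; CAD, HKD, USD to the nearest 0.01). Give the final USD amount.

USD 2,881.96

JPY 440,000 × 0.00827298 = CAD 3,640.11
CAD 3,640.11 × 6.17511 = HKD 22,478.08
HKD 22,478.08 ÷ 0.00667127 = KRW 3,369,385
KRW 3,369,385 ÷ 1169.13 = USD 2,881.96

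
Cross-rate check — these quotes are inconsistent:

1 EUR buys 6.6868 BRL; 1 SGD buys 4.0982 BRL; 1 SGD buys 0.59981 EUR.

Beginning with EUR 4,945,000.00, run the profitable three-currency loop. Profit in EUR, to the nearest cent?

Profitable loop is EUR → SGD → BRL → EUR:
EUR 4,945,000.00 ÷ 0.59981 = SGD 8,244,277.35
SGD 8,244,277.35 × 4.0982 = BRL 33,786,697.45
BRL 33,786,697.45 ÷ 6.6868 = EUR 5,052,745.33
Profit = EUR 5,052,745.33 − EUR 4,945,000.00

Profit: EUR 107,745.33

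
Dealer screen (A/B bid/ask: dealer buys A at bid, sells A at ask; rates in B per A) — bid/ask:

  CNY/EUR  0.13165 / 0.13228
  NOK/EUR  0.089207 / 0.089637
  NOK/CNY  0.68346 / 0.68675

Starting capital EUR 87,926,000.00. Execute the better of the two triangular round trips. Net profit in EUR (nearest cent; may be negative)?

Best loop EUR → NOK → CNY → EUR:
EUR 87,926,000.00 ÷ 0.089637 (buy NOK at ask) = NOK 980,911,900.22
NOK 980,911,900.22 × 0.68346 (sell NOK at bid) = CNY 670,414,047.32
CNY 670,414,047.32 × 0.13165 (sell CNY at bid) = EUR 88,260,009.33

Net profit: EUR 334,009.33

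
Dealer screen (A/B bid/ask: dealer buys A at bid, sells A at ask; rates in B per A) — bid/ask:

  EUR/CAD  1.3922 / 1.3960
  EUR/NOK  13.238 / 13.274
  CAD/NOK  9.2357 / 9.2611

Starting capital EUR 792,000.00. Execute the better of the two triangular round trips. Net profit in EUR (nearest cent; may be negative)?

Net profit: EUR 18,960.25

Best loop EUR → NOK → CAD → EUR:
EUR 792,000.00 × 13.238 (sell EUR at bid) = NOK 10,484,496.00
NOK 10,484,496.00 ÷ 9.2611 (buy CAD at ask) = CAD 1,132,100.51
CAD 1,132,100.51 ÷ 1.3960 (buy EUR at ask) = EUR 810,960.25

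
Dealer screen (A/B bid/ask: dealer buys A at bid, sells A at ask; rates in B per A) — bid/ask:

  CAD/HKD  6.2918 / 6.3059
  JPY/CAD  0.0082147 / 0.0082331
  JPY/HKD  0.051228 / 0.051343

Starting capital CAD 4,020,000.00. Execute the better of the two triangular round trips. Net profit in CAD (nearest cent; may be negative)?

Net profit: CAD 26,797.09

Best loop CAD → HKD → JPY → CAD:
CAD 4,020,000.00 × 6.2918 (sell CAD at bid) = HKD 25,293,036.00
HKD 25,293,036.00 ÷ 0.051343 (buy JPY at ask) = JPY 492,628,713
JPY 492,628,713 × 0.0082147 (sell JPY at bid) = CAD 4,046,797.09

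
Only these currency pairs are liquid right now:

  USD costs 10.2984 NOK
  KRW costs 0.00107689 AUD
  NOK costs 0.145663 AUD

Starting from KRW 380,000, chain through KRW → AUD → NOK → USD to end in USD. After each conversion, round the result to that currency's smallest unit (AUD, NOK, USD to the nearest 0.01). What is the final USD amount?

KRW 380,000 × 0.00107689 = AUD 409.22
AUD 409.22 ÷ 0.145663 = NOK 2,809.36
NOK 2,809.36 ÷ 10.2984 = USD 272.80

USD 272.80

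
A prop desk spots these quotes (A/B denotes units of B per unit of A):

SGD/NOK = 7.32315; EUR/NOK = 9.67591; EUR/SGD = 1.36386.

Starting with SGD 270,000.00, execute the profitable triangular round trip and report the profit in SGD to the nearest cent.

Profitable loop is SGD → NOK → EUR → SGD:
SGD 270,000.00 × 7.32315 = NOK 1,977,250.50
NOK 1,977,250.50 ÷ 9.67591 = EUR 204,347.76
EUR 204,347.76 × 1.36386 = SGD 278,701.73
Profit = SGD 278,701.73 − SGD 270,000.00

Profit: SGD 8,701.73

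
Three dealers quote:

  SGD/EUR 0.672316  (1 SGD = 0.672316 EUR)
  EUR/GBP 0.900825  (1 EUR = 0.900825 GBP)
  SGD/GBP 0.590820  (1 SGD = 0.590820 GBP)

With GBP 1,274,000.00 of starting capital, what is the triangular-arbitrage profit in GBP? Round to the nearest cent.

Profitable loop is GBP → SGD → EUR → GBP:
GBP 1,274,000.00 ÷ 0.590820 = SGD 2,156,325.11
SGD 2,156,325.11 × 0.672316 = EUR 1,449,731.87
EUR 1,449,731.87 × 0.900825 = GBP 1,305,954.71
Profit = GBP 1,305,954.71 − GBP 1,274,000.00

Profit: GBP 31,954.71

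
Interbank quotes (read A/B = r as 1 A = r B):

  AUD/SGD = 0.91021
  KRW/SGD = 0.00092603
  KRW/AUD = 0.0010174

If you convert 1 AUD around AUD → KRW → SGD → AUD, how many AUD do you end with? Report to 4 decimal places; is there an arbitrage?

Around AUD → KRW → SGD → AUD: 1 ÷ 0.0010174 × 0.00092603 ÷ 0.91021 = 0.999981
Product ≈ 1 (deviation 0.002%, within rounding noise).

1.0000 (no arbitrage)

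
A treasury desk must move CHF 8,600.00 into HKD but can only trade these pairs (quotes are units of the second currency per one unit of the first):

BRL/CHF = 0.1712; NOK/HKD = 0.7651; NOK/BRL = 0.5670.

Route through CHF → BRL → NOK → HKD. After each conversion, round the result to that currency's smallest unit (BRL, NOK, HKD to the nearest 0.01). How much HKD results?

HKD 67,784.41

CHF 8,600.00 ÷ 0.1712 = BRL 50,233.64
BRL 50,233.64 ÷ 0.5670 = NOK 88,595.49
NOK 88,595.49 × 0.7651 = HKD 67,784.41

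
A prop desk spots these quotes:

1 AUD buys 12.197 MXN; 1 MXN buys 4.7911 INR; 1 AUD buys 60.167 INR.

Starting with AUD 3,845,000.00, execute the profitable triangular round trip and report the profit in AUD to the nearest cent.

Profitable loop is AUD → INR → MXN → AUD:
AUD 3,845,000.00 × 60.167 = INR 231,342,115.00
INR 231,342,115.00 ÷ 4.7911 = MXN 48,285,803.89
MXN 48,285,803.89 ÷ 12.197 = AUD 3,958,826.26
Profit = AUD 3,958,826.26 − AUD 3,845,000.00

Profit: AUD 113,826.26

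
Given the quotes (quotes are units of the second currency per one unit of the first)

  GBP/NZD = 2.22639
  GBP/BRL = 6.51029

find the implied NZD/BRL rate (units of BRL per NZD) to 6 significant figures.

NZD/BRL = 2.92415

1 NZD ÷ 2.22639 = 0.449158 GBP
0.449158 GBP × 6.51029 = 2.92415 BRL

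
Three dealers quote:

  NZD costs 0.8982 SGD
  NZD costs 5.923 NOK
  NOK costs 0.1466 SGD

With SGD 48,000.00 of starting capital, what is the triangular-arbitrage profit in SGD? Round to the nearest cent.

Profit: SGD 1,652.21

Profitable loop is SGD → NOK → NZD → SGD:
SGD 48,000.00 ÷ 0.1466 = NOK 327,421.56
NOK 327,421.56 ÷ 5.923 = NZD 55,279.68
NZD 55,279.68 × 0.8982 = SGD 49,652.21
Profit = SGD 49,652.21 − SGD 48,000.00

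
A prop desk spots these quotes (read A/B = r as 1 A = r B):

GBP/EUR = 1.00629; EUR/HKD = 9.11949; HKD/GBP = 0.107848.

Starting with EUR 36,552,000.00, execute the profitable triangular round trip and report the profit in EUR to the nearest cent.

Profit: EUR 380,213.80

Profitable loop is EUR → GBP → HKD → EUR:
EUR 36,552,000.00 ÷ 1.00629 = GBP 36,323,525.03
GBP 36,323,525.03 ÷ 0.107848 = HKD 336,802,954.41
HKD 336,802,954.41 ÷ 9.11949 = EUR 36,932,213.80
Profit = EUR 36,932,213.80 − EUR 36,552,000.00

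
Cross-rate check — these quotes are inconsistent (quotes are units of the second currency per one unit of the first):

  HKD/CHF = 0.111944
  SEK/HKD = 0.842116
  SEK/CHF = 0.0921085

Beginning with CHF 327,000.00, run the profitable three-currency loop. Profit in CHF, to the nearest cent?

Profit: CHF 7,673.08

Profitable loop is CHF → SEK → HKD → CHF:
CHF 327,000.00 ÷ 0.0921085 = SEK 3,550,160.95
SEK 3,550,160.95 × 0.842116 = HKD 2,989,647.34
HKD 2,989,647.34 × 0.111944 = CHF 334,673.08
Profit = CHF 334,673.08 − CHF 327,000.00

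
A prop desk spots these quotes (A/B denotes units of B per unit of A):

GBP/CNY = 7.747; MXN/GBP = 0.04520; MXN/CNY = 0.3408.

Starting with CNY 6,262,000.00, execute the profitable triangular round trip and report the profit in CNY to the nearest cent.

Profitable loop is CNY → MXN → GBP → CNY:
CNY 6,262,000.00 ÷ 0.3408 = MXN 18,374,413.15
MXN 18,374,413.15 × 0.04520 = GBP 830,523.47
GBP 830,523.47 × 7.747 = CNY 6,434,065.35
Profit = CNY 6,434,065.35 − CNY 6,262,000.00

Profit: CNY 172,065.35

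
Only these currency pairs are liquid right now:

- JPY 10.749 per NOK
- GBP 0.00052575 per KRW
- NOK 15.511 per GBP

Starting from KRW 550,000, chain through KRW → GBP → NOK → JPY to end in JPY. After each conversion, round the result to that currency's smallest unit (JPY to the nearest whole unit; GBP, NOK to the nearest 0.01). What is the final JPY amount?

KRW 550,000 × 0.00052575 = GBP 289.16
GBP 289.16 × 15.511 = NOK 4,485.16
NOK 4,485.16 × 10.749 = JPY 48,211

JPY 48,211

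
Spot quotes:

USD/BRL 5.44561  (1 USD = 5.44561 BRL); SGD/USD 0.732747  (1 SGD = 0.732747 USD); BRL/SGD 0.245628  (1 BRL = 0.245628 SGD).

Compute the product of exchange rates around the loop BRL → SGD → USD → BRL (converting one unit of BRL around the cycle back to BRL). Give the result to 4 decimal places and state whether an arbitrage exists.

Around BRL → SGD → USD → BRL: 1 × 0.245628 × 0.732747 × 5.44561 = 0.980118
Product < 1; profitable direction is BRL → USD → SGD → BRL.

0.9801 (arbitrage exists)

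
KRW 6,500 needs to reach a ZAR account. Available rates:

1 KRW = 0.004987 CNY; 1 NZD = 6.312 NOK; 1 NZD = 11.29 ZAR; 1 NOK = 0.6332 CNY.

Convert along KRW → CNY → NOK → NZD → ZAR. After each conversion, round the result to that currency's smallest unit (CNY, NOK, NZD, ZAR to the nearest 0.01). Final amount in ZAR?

KRW 6,500 × 0.004987 = CNY 32.42
CNY 32.42 ÷ 0.6332 = NOK 51.20
NOK 51.20 ÷ 6.312 = NZD 8.11
NZD 8.11 × 11.29 = ZAR 91.56

ZAR 91.56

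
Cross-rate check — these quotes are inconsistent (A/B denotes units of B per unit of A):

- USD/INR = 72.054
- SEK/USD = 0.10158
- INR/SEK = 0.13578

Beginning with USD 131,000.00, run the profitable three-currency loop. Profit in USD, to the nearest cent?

Profitable loop is USD → SEK → INR → USD:
USD 131,000.00 ÷ 0.10158 = SEK 1,289,623.94
SEK 1,289,623.94 ÷ 0.13578 = INR 9,497,893.22
INR 9,497,893.22 ÷ 72.054 = USD 131,816.32
Profit = USD 131,816.32 − USD 131,000.00

Profit: USD 816.32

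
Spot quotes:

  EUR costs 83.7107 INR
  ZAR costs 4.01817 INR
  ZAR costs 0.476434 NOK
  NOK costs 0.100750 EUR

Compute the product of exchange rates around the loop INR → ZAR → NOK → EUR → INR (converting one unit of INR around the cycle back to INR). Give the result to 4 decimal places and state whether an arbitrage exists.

1.0000 (no arbitrage)

Around INR → ZAR → NOK → EUR → INR: 1 ÷ 4.01817 × 0.476434 × 0.100750 × 83.7107 = 1.000001
Product ≈ 1 (deviation 0.000%, within rounding noise).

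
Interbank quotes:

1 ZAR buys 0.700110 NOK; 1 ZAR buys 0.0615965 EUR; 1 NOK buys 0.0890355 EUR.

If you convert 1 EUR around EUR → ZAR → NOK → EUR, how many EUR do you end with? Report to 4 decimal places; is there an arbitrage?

Around EUR → ZAR → NOK → EUR: 1 ÷ 0.0615965 × 0.700110 × 0.0890355 = 1.011984
Product > 1; profitable direction is EUR → ZAR → NOK → EUR.

1.0120 (arbitrage exists)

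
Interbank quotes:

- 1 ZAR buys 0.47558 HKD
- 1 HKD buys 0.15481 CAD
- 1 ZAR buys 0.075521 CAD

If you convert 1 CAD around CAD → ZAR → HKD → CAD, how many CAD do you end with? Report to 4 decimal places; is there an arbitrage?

0.9749 (arbitrage exists)

Around CAD → ZAR → HKD → CAD: 1 ÷ 0.075521 × 0.47558 × 0.15481 = 0.974888
Product < 1; profitable direction is CAD → HKD → ZAR → CAD.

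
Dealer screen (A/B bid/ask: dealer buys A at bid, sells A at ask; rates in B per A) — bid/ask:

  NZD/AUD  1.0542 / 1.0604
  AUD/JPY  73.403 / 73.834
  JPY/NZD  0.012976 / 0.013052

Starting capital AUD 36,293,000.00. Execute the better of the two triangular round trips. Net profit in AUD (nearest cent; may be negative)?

Net profit: AUD 148,859.34

Best loop AUD → JPY → NZD → AUD:
AUD 36,293,000.00 × 73.403 (sell AUD at bid) = JPY 2,664,015,079
JPY 2,664,015,079 × 0.012976 (sell JPY at bid) = NZD 34,568,259.67
NZD 34,568,259.67 × 1.0542 (sell NZD at bid) = AUD 36,441,859.34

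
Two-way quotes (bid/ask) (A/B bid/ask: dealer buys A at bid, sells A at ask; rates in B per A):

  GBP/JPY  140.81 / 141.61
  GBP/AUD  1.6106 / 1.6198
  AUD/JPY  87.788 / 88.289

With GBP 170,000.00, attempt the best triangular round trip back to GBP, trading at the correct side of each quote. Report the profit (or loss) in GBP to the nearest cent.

Best loop GBP → AUD → JPY → GBP:
GBP 170,000.00 × 1.6106 (sell GBP at bid) = AUD 273,802.00
AUD 273,802.00 × 87.788 (sell AUD at bid) = JPY 24,036,530
JPY 24,036,530 ÷ 141.61 (buy GBP at ask) = GBP 169,737.52

Net result: GBP -262.48 (no profitable arbitrage after spreads)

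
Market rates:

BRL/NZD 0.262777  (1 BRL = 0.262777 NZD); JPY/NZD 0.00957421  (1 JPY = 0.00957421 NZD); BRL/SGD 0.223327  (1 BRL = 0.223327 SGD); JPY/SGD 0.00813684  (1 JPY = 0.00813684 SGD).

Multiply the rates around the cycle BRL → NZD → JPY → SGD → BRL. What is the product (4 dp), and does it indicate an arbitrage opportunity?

Around BRL → NZD → JPY → SGD → BRL: 1 × 0.262777 ÷ 0.00957421 × 0.00813684 ÷ 0.223327 = 0.999998
Product ≈ 1 (deviation 0.000%, within rounding noise).

1.0000 (no arbitrage)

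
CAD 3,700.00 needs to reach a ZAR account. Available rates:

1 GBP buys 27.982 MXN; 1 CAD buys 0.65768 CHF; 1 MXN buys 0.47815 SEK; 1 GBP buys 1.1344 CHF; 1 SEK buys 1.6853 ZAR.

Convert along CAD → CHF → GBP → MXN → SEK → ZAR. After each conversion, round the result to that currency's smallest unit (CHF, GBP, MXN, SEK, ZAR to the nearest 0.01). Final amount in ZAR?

CAD 3,700.00 × 0.65768 = CHF 2,433.42
CHF 2,433.42 ÷ 1.1344 = GBP 2,145.12
GBP 2,145.12 × 27.982 = MXN 60,024.75
MXN 60,024.75 × 0.47815 = SEK 28,700.83
SEK 28,700.83 × 1.6853 = ZAR 48,369.51

ZAR 48,369.51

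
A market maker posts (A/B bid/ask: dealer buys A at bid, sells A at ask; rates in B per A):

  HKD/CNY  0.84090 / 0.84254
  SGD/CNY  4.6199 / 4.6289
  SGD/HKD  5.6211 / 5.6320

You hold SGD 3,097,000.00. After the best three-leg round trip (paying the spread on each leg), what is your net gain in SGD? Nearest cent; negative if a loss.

Net profit: SGD 65,489.34

Best loop SGD → HKD → CNY → SGD:
SGD 3,097,000.00 × 5.6211 (sell SGD at bid) = HKD 17,408,546.70
HKD 17,408,546.70 × 0.84090 (sell HKD at bid) = CNY 14,638,846.92
CNY 14,638,846.92 ÷ 4.6289 (buy SGD at ask) = SGD 3,162,489.34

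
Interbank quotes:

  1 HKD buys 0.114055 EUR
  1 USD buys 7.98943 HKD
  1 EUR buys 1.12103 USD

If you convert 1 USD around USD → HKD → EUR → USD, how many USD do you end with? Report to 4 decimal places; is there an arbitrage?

1.0215 (arbitrage exists)

Around USD → HKD → EUR → USD: 1 × 7.98943 × 0.114055 × 1.12103 = 1.021521
Product > 1; profitable direction is USD → HKD → EUR → USD.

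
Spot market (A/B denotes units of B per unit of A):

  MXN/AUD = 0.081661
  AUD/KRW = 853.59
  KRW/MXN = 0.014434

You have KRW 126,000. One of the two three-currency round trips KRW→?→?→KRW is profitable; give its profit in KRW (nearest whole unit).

Profit: KRW 771

Profitable loop is KRW → MXN → AUD → KRW:
KRW 126,000 × 0.014434 = MXN 1,818.68
MXN 1,818.68 × 0.081661 = AUD 148.52
AUD 148.52 × 853.59 = KRW 126,771
Profit = KRW 126,771 − KRW 126,000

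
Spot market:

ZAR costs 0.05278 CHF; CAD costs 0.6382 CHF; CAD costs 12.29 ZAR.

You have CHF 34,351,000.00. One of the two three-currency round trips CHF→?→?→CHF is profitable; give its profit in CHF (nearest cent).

Profitable loop is CHF → CAD → ZAR → CHF:
CHF 34,351,000.00 ÷ 0.6382 = CAD 53,824,819.81
CAD 53,824,819.81 × 12.29 = ZAR 661,507,035.41
ZAR 661,507,035.41 × 0.05278 = CHF 34,914,341.33
Profit = CHF 34,914,341.33 − CHF 34,351,000.00

Profit: CHF 563,341.33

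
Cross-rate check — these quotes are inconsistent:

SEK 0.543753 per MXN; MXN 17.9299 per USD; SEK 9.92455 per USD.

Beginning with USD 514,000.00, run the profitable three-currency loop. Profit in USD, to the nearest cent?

Profit: USD 9,232.14

Profitable loop is USD → SEK → MXN → USD:
USD 514,000.00 × 9.92455 = SEK 5,101,218.70
SEK 5,101,218.70 ÷ 0.543753 = MXN 9,381,499.87
MXN 9,381,499.87 ÷ 17.9299 = USD 523,232.14
Profit = USD 523,232.14 − USD 514,000.00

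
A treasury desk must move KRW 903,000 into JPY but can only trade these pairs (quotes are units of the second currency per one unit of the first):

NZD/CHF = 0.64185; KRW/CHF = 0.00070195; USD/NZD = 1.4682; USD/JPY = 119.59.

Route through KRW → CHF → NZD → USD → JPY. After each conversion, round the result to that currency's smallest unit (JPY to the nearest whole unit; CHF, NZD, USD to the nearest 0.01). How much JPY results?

JPY 80,440

KRW 903,000 × 0.00070195 = CHF 633.86
CHF 633.86 ÷ 0.64185 = NZD 987.55
NZD 987.55 ÷ 1.4682 = USD 672.63
USD 672.63 × 119.59 = JPY 80,440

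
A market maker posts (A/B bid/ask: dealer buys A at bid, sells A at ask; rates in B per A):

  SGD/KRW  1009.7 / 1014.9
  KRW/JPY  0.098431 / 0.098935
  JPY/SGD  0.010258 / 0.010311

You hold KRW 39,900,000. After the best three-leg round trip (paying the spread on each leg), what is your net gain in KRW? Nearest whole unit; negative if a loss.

Best loop KRW → JPY → SGD → KRW:
KRW 39,900,000 × 0.098431 (sell KRW at bid) = JPY 3,927,397
JPY 3,927,397 × 0.010258 (sell JPY at bid) = SGD 40,287.24
SGD 40,287.24 × 1009.7 (sell SGD at bid) = KRW 40,678,024

Net profit: KRW 778,024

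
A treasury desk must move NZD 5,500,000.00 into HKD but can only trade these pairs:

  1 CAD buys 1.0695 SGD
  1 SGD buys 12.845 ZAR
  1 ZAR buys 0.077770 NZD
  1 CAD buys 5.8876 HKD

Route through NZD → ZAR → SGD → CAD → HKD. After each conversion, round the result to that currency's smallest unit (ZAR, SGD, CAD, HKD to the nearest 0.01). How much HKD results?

HKD 30,309,166.21

NZD 5,500,000.00 ÷ 0.077770 = ZAR 70,721,357.85
ZAR 70,721,357.85 ÷ 12.845 = SGD 5,505,749.93
SGD 5,505,749.93 ÷ 1.0695 = CAD 5,147,966.27
CAD 5,147,966.27 × 5.8876 = HKD 30,309,166.21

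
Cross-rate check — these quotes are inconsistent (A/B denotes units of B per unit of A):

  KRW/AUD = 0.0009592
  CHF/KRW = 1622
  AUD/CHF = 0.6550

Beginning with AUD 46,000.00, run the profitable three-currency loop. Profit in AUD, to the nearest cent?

Profitable loop is AUD → CHF → KRW → AUD:
AUD 46,000.00 × 0.6550 = CHF 30,130.00
CHF 30,130.00 × 1622 = KRW 48,870,860
KRW 48,870,860 × 0.0009592 = AUD 46,876.93
Profit = AUD 46,876.93 − AUD 46,000.00

Profit: AUD 876.93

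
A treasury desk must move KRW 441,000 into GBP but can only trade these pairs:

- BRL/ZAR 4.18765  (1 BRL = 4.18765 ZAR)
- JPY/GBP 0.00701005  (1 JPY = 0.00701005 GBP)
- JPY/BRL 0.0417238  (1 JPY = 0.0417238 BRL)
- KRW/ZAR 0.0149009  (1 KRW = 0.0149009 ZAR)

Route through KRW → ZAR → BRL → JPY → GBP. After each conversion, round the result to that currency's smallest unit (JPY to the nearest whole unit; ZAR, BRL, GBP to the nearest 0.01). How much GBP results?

KRW 441,000 × 0.0149009 = ZAR 6,571.30
ZAR 6,571.30 ÷ 4.18765 = BRL 1,569.21
BRL 1,569.21 ÷ 0.0417238 = JPY 37,609
JPY 37,609 × 0.00701005 = GBP 263.64

GBP 263.64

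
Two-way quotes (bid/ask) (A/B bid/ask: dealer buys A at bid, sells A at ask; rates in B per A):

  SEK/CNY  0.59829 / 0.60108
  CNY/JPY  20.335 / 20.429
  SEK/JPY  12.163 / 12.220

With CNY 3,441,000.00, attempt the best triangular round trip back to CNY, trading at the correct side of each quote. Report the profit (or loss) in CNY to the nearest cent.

Net result: CNY -15,141.77 (no profitable arbitrage after spreads)

Best loop CNY → JPY → SEK → CNY:
CNY 3,441,000.00 × 20.335 (sell CNY at bid) = JPY 69,972,735
JPY 69,972,735 ÷ 12.220 (buy SEK at ask) = SEK 5,726,083.06
SEK 5,726,083.06 × 0.59829 (sell SEK at bid) = CNY 3,425,858.23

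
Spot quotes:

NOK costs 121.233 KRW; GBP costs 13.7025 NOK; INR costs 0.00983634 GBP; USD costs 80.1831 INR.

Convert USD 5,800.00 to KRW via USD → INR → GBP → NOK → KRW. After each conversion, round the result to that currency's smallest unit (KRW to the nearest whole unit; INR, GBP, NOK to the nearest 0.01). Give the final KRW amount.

USD 5,800.00 × 80.1831 = INR 465,061.98
INR 465,061.98 × 0.00983634 = GBP 4,574.51
GBP 4,574.51 × 13.7025 = NOK 62,682.22
NOK 62,682.22 × 121.233 = KRW 7,599,154

KRW 7,599,154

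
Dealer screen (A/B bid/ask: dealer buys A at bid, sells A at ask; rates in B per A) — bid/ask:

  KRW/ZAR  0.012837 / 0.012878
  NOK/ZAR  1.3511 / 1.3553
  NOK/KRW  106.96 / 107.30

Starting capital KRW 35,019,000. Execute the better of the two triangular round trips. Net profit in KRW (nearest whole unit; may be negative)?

Best loop KRW → ZAR → NOK → KRW:
KRW 35,019,000 × 0.012837 (sell KRW at bid) = ZAR 449,538.90
ZAR 449,538.90 ÷ 1.3553 (buy NOK at ask) = NOK 331,689.59
NOK 331,689.59 × 106.96 (sell NOK at bid) = KRW 35,477,519

Net profit: KRW 458,519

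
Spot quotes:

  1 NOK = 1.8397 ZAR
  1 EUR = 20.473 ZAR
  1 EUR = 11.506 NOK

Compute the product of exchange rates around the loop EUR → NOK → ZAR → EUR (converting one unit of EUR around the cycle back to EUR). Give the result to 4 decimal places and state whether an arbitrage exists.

1.0339 (arbitrage exists)

Around EUR → NOK → ZAR → EUR: 1 × 11.506 × 1.8397 ÷ 20.473 = 1.033927
Product > 1; profitable direction is EUR → NOK → ZAR → EUR.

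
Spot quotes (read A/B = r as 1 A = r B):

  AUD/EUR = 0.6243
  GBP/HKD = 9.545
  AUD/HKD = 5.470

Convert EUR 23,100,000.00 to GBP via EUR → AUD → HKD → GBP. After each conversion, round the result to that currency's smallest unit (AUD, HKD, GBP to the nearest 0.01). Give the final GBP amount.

EUR 23,100,000.00 ÷ 0.6243 = AUD 37,001,441.61
AUD 37,001,441.61 × 5.470 = HKD 202,397,885.61
HKD 202,397,885.61 ÷ 9.545 = GBP 21,204,597.76

GBP 21,204,597.76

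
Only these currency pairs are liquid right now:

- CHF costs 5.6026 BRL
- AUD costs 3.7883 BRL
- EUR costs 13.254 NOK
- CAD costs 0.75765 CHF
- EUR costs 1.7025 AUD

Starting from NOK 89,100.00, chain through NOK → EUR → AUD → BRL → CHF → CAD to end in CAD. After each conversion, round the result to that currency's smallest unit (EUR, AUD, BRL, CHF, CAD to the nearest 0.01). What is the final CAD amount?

CAD 10,214.20

NOK 89,100.00 ÷ 13.254 = EUR 6,722.50
EUR 6,722.50 × 1.7025 = AUD 11,445.06
AUD 11,445.06 × 3.7883 = BRL 43,357.32
BRL 43,357.32 ÷ 5.6026 = CHF 7,738.79
CHF 7,738.79 ÷ 0.75765 = CAD 10,214.20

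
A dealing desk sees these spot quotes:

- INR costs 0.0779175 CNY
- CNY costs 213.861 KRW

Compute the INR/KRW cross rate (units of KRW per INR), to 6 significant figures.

1 INR × 0.0779175 = 0.0779175 CNY
0.0779175 CNY × 213.861 = 16.6635 KRW

INR/KRW = 16.6635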